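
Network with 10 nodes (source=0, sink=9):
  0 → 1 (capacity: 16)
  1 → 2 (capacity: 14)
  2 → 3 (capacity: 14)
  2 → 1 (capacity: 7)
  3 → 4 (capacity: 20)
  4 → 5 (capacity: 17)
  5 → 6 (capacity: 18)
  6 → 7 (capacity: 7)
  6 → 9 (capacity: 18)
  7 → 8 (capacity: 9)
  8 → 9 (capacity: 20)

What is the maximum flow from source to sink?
Maximum flow = 14

Max flow: 14

Flow assignment:
  0 → 1: 14/16
  1 → 2: 14/14
  2 → 3: 14/14
  3 → 4: 14/20
  4 → 5: 14/17
  5 → 6: 14/18
  6 → 9: 14/18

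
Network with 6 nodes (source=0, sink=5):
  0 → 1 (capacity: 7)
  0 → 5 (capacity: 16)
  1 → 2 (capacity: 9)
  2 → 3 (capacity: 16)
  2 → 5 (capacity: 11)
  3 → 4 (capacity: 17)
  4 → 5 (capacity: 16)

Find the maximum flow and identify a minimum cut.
Max flow = 23, Min cut edges: (0,1), (0,5)

Maximum flow: 23
Minimum cut: (0,1), (0,5)
Partition: S = [0], T = [1, 2, 3, 4, 5]

Max-flow min-cut theorem verified: both equal 23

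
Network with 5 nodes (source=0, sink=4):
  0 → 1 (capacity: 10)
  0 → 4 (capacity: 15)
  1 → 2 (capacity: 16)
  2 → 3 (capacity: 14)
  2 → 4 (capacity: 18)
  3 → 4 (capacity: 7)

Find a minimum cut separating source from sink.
Min cut value = 25, edges: (0,1), (0,4)

Min cut value: 25
Partition: S = [0], T = [1, 2, 3, 4]
Cut edges: (0,1), (0,4)

By max-flow min-cut theorem, max flow = min cut = 25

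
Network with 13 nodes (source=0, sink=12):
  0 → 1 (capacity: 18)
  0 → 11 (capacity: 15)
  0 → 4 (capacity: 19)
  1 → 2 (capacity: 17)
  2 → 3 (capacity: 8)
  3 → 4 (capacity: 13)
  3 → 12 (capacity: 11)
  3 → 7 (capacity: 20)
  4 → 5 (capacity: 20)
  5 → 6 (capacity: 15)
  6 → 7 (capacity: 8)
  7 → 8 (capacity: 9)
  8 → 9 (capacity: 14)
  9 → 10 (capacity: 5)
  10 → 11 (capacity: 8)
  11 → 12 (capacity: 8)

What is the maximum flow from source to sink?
Maximum flow = 16

Max flow: 16

Flow assignment:
  0 → 1: 8/18
  0 → 11: 3/15
  0 → 4: 5/19
  1 → 2: 8/17
  2 → 3: 8/8
  3 → 12: 8/11
  4 → 5: 5/20
  5 → 6: 5/15
  6 → 7: 5/8
  7 → 8: 5/9
  8 → 9: 5/14
  9 → 10: 5/5
  10 → 11: 5/8
  11 → 12: 8/8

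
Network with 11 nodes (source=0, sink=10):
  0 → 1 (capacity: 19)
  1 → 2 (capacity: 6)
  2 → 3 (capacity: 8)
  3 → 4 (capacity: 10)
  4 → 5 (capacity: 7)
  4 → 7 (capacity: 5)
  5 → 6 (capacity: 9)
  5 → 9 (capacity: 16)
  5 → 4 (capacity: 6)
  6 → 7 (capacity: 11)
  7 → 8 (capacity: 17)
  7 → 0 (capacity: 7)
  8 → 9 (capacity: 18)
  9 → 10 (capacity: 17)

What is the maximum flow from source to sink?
Maximum flow = 6

Max flow: 6

Flow assignment:
  0 → 1: 6/19
  1 → 2: 6/6
  2 → 3: 6/8
  3 → 4: 6/10
  4 → 5: 6/7
  5 → 9: 6/16
  9 → 10: 6/17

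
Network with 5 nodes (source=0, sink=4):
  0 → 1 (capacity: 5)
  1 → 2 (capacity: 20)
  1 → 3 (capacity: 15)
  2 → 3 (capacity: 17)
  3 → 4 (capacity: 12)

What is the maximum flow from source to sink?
Maximum flow = 5

Max flow: 5

Flow assignment:
  0 → 1: 5/5
  1 → 3: 5/15
  3 → 4: 5/12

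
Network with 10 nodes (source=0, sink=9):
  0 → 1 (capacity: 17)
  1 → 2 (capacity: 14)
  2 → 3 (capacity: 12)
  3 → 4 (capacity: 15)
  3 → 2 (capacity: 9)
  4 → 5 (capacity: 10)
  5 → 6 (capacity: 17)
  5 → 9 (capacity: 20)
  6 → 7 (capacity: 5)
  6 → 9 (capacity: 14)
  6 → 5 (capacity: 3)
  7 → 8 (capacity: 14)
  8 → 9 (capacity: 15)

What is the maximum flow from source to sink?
Maximum flow = 10

Max flow: 10

Flow assignment:
  0 → 1: 10/17
  1 → 2: 10/14
  2 → 3: 10/12
  3 → 4: 10/15
  4 → 5: 10/10
  5 → 9: 10/20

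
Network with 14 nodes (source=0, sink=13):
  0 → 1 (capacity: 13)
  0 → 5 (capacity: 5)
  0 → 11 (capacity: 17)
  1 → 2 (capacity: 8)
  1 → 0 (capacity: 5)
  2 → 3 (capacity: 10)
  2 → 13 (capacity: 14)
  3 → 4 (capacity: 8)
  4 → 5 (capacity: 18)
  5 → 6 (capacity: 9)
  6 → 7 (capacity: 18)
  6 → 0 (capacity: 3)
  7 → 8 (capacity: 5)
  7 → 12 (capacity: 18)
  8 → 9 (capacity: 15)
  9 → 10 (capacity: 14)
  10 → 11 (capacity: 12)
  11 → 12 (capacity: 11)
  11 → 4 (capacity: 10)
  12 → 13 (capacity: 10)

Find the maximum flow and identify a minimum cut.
Max flow = 18, Min cut edges: (1,2), (12,13)

Maximum flow: 18
Minimum cut: (1,2), (12,13)
Partition: S = [0, 1, 3, 4, 5, 6, 7, 8, 9, 10, 11, 12], T = [2, 13]

Max-flow min-cut theorem verified: both equal 18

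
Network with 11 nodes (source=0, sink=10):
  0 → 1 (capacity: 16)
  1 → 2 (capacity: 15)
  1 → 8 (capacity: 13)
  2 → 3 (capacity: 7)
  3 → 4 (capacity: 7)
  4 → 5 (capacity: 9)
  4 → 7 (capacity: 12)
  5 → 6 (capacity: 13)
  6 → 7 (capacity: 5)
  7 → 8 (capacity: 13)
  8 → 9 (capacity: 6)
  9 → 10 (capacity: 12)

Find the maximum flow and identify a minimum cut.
Max flow = 6, Min cut edges: (8,9)

Maximum flow: 6
Minimum cut: (8,9)
Partition: S = [0, 1, 2, 3, 4, 5, 6, 7, 8], T = [9, 10]

Max-flow min-cut theorem verified: both equal 6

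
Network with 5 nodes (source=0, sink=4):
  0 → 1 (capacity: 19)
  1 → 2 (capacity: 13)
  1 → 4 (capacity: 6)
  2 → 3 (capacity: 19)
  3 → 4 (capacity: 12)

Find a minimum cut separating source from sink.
Min cut value = 18, edges: (1,4), (3,4)

Min cut value: 18
Partition: S = [0, 1, 2, 3], T = [4]
Cut edges: (1,4), (3,4)

By max-flow min-cut theorem, max flow = min cut = 18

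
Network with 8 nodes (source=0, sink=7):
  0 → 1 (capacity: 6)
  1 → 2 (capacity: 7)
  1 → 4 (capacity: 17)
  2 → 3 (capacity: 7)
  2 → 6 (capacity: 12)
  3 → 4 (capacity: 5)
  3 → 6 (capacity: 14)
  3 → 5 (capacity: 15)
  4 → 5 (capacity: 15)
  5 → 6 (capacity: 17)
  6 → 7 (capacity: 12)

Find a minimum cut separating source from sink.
Min cut value = 6, edges: (0,1)

Min cut value: 6
Partition: S = [0], T = [1, 2, 3, 4, 5, 6, 7]
Cut edges: (0,1)

By max-flow min-cut theorem, max flow = min cut = 6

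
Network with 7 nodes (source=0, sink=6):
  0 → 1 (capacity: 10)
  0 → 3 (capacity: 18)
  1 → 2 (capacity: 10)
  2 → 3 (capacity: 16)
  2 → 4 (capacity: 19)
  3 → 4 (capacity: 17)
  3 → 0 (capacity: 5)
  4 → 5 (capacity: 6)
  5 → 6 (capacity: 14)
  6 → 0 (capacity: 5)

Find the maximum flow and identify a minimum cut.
Max flow = 6, Min cut edges: (4,5)

Maximum flow: 6
Minimum cut: (4,5)
Partition: S = [0, 1, 2, 3, 4], T = [5, 6]

Max-flow min-cut theorem verified: both equal 6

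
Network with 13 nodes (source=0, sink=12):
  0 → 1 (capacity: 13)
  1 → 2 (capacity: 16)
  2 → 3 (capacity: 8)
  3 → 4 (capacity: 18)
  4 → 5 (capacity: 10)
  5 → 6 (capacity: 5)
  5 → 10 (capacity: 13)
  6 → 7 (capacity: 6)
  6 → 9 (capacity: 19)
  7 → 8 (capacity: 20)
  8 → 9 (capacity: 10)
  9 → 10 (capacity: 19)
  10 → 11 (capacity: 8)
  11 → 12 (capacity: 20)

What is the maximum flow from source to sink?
Maximum flow = 8

Max flow: 8

Flow assignment:
  0 → 1: 8/13
  1 → 2: 8/16
  2 → 3: 8/8
  3 → 4: 8/18
  4 → 5: 8/10
  5 → 10: 8/13
  10 → 11: 8/8
  11 → 12: 8/20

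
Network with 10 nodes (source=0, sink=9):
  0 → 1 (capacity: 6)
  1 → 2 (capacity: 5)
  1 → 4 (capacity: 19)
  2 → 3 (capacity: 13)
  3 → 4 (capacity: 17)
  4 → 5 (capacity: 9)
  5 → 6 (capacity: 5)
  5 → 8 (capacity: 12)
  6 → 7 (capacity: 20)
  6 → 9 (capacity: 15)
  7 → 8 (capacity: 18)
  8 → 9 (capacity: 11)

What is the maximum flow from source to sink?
Maximum flow = 6

Max flow: 6

Flow assignment:
  0 → 1: 6/6
  1 → 4: 6/19
  4 → 5: 6/9
  5 → 6: 5/5
  5 → 8: 1/12
  6 → 9: 5/15
  8 → 9: 1/11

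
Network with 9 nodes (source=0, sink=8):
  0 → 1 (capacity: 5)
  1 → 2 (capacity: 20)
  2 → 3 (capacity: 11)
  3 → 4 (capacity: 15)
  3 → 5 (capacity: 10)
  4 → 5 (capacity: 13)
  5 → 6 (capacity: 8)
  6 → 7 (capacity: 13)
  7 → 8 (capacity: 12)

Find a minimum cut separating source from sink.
Min cut value = 5, edges: (0,1)

Min cut value: 5
Partition: S = [0], T = [1, 2, 3, 4, 5, 6, 7, 8]
Cut edges: (0,1)

By max-flow min-cut theorem, max flow = min cut = 5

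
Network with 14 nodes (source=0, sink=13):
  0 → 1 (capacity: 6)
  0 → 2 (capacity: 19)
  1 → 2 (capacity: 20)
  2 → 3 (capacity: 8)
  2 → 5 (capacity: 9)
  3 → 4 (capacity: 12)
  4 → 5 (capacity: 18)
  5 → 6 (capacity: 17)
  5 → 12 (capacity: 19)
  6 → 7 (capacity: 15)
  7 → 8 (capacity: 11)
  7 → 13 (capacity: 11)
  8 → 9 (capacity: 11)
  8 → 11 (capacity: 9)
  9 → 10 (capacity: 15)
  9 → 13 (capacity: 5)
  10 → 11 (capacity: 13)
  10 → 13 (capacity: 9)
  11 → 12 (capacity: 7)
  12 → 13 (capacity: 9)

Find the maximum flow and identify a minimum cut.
Max flow = 17, Min cut edges: (2,3), (2,5)

Maximum flow: 17
Minimum cut: (2,3), (2,5)
Partition: S = [0, 1, 2], T = [3, 4, 5, 6, 7, 8, 9, 10, 11, 12, 13]

Max-flow min-cut theorem verified: both equal 17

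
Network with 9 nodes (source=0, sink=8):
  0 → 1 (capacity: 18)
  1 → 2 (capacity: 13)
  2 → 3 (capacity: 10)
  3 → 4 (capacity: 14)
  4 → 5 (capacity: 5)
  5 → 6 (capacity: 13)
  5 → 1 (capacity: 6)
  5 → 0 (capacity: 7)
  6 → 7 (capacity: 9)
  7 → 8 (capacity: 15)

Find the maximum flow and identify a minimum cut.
Max flow = 5, Min cut edges: (4,5)

Maximum flow: 5
Minimum cut: (4,5)
Partition: S = [0, 1, 2, 3, 4], T = [5, 6, 7, 8]

Max-flow min-cut theorem verified: both equal 5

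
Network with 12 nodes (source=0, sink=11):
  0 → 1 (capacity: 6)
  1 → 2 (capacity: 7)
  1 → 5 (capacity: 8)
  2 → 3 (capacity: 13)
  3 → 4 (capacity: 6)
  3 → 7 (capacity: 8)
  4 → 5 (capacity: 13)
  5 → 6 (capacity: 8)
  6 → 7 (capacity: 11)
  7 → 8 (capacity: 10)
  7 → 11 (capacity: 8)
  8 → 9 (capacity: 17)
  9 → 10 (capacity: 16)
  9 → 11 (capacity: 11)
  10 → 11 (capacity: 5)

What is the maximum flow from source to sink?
Maximum flow = 6

Max flow: 6

Flow assignment:
  0 → 1: 6/6
  1 → 2: 6/7
  2 → 3: 6/13
  3 → 7: 6/8
  7 → 11: 6/8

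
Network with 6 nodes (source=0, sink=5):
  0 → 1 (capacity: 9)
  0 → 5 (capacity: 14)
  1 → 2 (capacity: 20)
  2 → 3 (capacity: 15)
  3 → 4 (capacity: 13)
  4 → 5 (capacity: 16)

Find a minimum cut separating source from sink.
Min cut value = 23, edges: (0,1), (0,5)

Min cut value: 23
Partition: S = [0], T = [1, 2, 3, 4, 5]
Cut edges: (0,1), (0,5)

By max-flow min-cut theorem, max flow = min cut = 23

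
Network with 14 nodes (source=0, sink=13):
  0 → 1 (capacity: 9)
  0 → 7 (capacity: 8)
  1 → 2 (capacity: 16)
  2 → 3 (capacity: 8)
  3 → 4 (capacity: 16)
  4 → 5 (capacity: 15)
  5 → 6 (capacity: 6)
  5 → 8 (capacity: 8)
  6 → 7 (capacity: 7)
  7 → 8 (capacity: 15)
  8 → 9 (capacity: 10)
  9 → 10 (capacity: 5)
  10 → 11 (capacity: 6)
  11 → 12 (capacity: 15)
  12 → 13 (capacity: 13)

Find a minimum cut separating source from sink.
Min cut value = 5, edges: (9,10)

Min cut value: 5
Partition: S = [0, 1, 2, 3, 4, 5, 6, 7, 8, 9], T = [10, 11, 12, 13]
Cut edges: (9,10)

By max-flow min-cut theorem, max flow = min cut = 5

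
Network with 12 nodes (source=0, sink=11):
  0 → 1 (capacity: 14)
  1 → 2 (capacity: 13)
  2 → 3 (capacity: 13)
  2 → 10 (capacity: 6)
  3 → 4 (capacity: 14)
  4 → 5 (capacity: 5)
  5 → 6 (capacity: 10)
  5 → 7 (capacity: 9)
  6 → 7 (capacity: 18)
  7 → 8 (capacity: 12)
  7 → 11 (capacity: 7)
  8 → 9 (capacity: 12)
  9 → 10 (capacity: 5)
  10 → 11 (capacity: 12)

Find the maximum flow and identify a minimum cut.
Max flow = 11, Min cut edges: (2,10), (4,5)

Maximum flow: 11
Minimum cut: (2,10), (4,5)
Partition: S = [0, 1, 2, 3, 4], T = [5, 6, 7, 8, 9, 10, 11]

Max-flow min-cut theorem verified: both equal 11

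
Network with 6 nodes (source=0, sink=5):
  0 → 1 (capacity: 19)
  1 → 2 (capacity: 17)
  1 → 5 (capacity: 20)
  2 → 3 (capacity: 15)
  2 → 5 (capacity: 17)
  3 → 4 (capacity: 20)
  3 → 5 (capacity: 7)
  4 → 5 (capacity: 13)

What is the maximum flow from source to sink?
Maximum flow = 19

Max flow: 19

Flow assignment:
  0 → 1: 19/19
  1 → 5: 19/20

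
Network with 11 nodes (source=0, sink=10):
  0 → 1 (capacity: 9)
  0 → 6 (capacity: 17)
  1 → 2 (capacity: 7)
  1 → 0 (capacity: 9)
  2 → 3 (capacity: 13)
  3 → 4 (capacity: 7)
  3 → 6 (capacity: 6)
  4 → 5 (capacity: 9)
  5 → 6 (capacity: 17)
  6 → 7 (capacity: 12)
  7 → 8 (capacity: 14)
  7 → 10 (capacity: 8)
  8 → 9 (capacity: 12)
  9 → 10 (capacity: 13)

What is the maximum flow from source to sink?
Maximum flow = 12

Max flow: 12

Flow assignment:
  0 → 1: 7/9
  0 → 6: 5/17
  1 → 2: 7/7
  2 → 3: 7/13
  3 → 4: 7/7
  4 → 5: 7/9
  5 → 6: 7/17
  6 → 7: 12/12
  7 → 8: 4/14
  7 → 10: 8/8
  8 → 9: 4/12
  9 → 10: 4/13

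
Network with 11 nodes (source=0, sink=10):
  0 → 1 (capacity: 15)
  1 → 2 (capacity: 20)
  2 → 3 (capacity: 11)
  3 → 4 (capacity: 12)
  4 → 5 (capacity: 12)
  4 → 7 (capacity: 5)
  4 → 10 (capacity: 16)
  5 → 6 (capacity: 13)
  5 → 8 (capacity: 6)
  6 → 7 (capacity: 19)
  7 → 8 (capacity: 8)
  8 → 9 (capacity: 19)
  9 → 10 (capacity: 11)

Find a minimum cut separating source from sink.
Min cut value = 11, edges: (2,3)

Min cut value: 11
Partition: S = [0, 1, 2], T = [3, 4, 5, 6, 7, 8, 9, 10]
Cut edges: (2,3)

By max-flow min-cut theorem, max flow = min cut = 11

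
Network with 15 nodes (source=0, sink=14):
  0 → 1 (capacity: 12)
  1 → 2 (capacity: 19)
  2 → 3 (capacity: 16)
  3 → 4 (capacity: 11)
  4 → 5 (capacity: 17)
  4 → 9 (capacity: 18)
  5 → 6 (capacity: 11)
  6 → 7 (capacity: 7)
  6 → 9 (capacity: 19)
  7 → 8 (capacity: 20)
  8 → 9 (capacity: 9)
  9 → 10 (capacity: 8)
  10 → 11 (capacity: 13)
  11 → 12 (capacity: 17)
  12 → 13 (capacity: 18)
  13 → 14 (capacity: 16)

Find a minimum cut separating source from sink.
Min cut value = 8, edges: (9,10)

Min cut value: 8
Partition: S = [0, 1, 2, 3, 4, 5, 6, 7, 8, 9], T = [10, 11, 12, 13, 14]
Cut edges: (9,10)

By max-flow min-cut theorem, max flow = min cut = 8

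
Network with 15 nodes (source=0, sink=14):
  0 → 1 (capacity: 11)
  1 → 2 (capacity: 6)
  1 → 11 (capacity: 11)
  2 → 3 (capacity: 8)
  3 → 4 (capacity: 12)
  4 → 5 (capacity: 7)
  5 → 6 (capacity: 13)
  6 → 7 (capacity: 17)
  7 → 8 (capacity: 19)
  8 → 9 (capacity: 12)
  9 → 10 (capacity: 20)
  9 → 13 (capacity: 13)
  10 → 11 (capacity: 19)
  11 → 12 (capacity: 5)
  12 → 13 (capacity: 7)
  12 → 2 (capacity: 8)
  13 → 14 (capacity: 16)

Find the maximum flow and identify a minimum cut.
Max flow = 11, Min cut edges: (1,2), (11,12)

Maximum flow: 11
Minimum cut: (1,2), (11,12)
Partition: S = [0, 1, 10, 11], T = [2, 3, 4, 5, 6, 7, 8, 9, 12, 13, 14]

Max-flow min-cut theorem verified: both equal 11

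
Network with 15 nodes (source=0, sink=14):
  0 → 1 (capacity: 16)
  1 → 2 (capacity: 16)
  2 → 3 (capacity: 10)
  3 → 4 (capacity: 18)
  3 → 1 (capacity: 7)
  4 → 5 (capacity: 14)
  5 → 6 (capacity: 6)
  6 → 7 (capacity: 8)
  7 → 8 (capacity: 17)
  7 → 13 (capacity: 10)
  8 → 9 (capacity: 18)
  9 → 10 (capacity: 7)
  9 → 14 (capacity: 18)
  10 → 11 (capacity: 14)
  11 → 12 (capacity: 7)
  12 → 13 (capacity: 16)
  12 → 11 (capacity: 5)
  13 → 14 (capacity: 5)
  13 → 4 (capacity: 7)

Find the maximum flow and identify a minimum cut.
Max flow = 6, Min cut edges: (5,6)

Maximum flow: 6
Minimum cut: (5,6)
Partition: S = [0, 1, 2, 3, 4, 5], T = [6, 7, 8, 9, 10, 11, 12, 13, 14]

Max-flow min-cut theorem verified: both equal 6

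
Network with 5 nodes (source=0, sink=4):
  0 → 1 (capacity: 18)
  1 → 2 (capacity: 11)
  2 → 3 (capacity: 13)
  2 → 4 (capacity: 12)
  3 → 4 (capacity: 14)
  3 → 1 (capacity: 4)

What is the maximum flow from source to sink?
Maximum flow = 11

Max flow: 11

Flow assignment:
  0 → 1: 11/18
  1 → 2: 11/11
  2 → 4: 11/12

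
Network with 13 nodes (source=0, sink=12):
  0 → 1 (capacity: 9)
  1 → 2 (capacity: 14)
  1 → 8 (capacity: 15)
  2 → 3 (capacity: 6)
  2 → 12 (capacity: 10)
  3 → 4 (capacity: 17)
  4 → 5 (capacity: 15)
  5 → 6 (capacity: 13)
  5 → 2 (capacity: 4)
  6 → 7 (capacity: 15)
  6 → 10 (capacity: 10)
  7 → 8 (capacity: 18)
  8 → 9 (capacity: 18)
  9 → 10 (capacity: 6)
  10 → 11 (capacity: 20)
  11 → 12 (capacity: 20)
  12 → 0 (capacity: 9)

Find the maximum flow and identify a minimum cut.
Max flow = 9, Min cut edges: (0,1)

Maximum flow: 9
Minimum cut: (0,1)
Partition: S = [0], T = [1, 2, 3, 4, 5, 6, 7, 8, 9, 10, 11, 12]

Max-flow min-cut theorem verified: both equal 9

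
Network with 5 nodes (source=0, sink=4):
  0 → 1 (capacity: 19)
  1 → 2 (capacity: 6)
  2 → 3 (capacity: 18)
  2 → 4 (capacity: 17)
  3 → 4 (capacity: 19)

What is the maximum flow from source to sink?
Maximum flow = 6

Max flow: 6

Flow assignment:
  0 → 1: 6/19
  1 → 2: 6/6
  2 → 4: 6/17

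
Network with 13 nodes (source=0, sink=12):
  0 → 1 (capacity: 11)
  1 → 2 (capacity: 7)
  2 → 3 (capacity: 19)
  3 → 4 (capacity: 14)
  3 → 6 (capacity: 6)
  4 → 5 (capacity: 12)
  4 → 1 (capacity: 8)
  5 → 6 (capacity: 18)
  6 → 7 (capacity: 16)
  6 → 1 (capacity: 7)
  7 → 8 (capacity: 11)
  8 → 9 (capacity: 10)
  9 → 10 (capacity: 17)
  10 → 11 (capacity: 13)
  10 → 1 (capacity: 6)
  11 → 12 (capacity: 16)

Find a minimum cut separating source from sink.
Min cut value = 7, edges: (1,2)

Min cut value: 7
Partition: S = [0, 1], T = [2, 3, 4, 5, 6, 7, 8, 9, 10, 11, 12]
Cut edges: (1,2)

By max-flow min-cut theorem, max flow = min cut = 7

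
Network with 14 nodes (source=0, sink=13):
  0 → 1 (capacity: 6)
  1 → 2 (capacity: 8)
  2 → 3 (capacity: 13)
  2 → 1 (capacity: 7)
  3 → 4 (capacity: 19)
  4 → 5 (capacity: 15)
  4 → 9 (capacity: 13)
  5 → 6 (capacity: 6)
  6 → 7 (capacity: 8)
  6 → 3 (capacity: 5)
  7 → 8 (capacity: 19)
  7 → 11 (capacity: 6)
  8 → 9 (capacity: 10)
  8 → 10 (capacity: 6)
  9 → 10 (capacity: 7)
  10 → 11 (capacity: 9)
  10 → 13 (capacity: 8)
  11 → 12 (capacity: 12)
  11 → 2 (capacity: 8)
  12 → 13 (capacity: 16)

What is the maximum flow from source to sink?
Maximum flow = 6

Max flow: 6

Flow assignment:
  0 → 1: 6/6
  1 → 2: 6/8
  2 → 3: 6/13
  3 → 4: 6/19
  4 → 9: 6/13
  9 → 10: 6/7
  10 → 13: 6/8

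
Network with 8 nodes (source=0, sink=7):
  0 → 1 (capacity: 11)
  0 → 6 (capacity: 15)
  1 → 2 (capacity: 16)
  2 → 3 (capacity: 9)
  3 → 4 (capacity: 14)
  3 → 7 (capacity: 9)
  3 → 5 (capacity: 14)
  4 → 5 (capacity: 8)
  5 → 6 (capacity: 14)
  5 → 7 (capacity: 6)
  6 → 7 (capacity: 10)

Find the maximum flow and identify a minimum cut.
Max flow = 19, Min cut edges: (2,3), (6,7)

Maximum flow: 19
Minimum cut: (2,3), (6,7)
Partition: S = [0, 1, 2, 6], T = [3, 4, 5, 7]

Max-flow min-cut theorem verified: both equal 19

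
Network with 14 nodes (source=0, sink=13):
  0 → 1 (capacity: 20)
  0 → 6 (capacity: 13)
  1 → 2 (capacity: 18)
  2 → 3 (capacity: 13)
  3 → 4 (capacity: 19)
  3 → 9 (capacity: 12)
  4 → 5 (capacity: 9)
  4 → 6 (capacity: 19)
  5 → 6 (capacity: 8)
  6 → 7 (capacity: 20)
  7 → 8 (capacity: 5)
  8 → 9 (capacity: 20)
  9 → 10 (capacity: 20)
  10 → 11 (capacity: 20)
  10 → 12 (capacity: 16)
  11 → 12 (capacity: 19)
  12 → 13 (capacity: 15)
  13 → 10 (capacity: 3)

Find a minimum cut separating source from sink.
Min cut value = 15, edges: (12,13)

Min cut value: 15
Partition: S = [0, 1, 2, 3, 4, 5, 6, 7, 8, 9, 10, 11, 12], T = [13]
Cut edges: (12,13)

By max-flow min-cut theorem, max flow = min cut = 15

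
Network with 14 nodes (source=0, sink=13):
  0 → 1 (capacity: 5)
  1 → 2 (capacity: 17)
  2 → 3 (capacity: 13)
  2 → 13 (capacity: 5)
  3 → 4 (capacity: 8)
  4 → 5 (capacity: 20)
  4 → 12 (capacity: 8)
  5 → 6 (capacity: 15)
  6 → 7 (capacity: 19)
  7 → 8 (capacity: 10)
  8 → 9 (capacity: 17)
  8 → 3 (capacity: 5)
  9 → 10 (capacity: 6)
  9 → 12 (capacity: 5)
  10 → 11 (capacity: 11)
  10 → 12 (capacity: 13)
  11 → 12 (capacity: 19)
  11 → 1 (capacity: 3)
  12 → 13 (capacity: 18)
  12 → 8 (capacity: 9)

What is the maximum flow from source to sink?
Maximum flow = 5

Max flow: 5

Flow assignment:
  0 → 1: 5/5
  1 → 2: 5/17
  2 → 13: 5/5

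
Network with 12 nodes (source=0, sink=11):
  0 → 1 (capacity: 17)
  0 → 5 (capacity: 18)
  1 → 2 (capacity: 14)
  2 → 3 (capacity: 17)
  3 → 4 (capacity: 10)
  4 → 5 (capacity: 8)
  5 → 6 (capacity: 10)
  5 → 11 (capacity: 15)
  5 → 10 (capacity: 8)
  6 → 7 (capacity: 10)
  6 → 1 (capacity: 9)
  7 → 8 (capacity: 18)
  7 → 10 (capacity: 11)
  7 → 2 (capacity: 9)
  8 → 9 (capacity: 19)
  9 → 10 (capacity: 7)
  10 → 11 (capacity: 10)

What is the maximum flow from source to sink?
Maximum flow = 25

Max flow: 25

Flow assignment:
  0 → 1: 8/17
  0 → 5: 17/18
  1 → 2: 8/14
  2 → 3: 8/17
  3 → 4: 8/10
  4 → 5: 8/8
  5 → 6: 3/10
  5 → 11: 15/15
  5 → 10: 7/8
  6 → 7: 3/10
  7 → 10: 3/11
  10 → 11: 10/10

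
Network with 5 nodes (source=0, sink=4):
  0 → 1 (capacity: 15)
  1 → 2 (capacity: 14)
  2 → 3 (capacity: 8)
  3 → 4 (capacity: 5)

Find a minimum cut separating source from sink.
Min cut value = 5, edges: (3,4)

Min cut value: 5
Partition: S = [0, 1, 2, 3], T = [4]
Cut edges: (3,4)

By max-flow min-cut theorem, max flow = min cut = 5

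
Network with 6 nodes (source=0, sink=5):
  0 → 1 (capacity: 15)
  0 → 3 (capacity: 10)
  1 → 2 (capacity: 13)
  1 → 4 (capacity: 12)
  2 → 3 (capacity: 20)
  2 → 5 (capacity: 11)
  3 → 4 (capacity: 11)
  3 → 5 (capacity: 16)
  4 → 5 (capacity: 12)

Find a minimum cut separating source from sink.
Min cut value = 25, edges: (0,1), (0,3)

Min cut value: 25
Partition: S = [0], T = [1, 2, 3, 4, 5]
Cut edges: (0,1), (0,3)

By max-flow min-cut theorem, max flow = min cut = 25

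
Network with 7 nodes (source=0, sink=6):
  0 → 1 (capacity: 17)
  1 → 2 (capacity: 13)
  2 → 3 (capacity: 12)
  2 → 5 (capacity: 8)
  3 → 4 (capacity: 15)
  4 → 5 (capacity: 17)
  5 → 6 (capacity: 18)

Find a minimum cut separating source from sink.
Min cut value = 13, edges: (1,2)

Min cut value: 13
Partition: S = [0, 1], T = [2, 3, 4, 5, 6]
Cut edges: (1,2)

By max-flow min-cut theorem, max flow = min cut = 13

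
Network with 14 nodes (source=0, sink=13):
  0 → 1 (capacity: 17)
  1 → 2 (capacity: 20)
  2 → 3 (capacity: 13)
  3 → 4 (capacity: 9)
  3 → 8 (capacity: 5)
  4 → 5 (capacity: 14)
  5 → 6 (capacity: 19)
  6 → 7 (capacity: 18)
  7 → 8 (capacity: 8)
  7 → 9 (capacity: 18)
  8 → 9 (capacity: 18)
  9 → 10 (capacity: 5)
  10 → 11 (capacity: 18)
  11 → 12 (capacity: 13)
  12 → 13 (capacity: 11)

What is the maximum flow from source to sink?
Maximum flow = 5

Max flow: 5

Flow assignment:
  0 → 1: 5/17
  1 → 2: 5/20
  2 → 3: 5/13
  3 → 4: 5/9
  4 → 5: 5/14
  5 → 6: 5/19
  6 → 7: 5/18
  7 → 8: 5/8
  8 → 9: 5/18
  9 → 10: 5/5
  10 → 11: 5/18
  11 → 12: 5/13
  12 → 13: 5/11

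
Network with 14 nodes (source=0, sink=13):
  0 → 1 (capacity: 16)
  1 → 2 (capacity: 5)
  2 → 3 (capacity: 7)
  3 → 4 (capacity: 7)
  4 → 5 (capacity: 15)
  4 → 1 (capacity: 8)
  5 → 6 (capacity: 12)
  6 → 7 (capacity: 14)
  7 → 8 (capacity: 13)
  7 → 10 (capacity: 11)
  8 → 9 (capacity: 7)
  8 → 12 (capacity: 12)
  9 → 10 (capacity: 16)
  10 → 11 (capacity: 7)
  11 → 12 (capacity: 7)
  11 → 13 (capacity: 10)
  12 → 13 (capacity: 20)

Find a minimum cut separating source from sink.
Min cut value = 5, edges: (1,2)

Min cut value: 5
Partition: S = [0, 1], T = [2, 3, 4, 5, 6, 7, 8, 9, 10, 11, 12, 13]
Cut edges: (1,2)

By max-flow min-cut theorem, max flow = min cut = 5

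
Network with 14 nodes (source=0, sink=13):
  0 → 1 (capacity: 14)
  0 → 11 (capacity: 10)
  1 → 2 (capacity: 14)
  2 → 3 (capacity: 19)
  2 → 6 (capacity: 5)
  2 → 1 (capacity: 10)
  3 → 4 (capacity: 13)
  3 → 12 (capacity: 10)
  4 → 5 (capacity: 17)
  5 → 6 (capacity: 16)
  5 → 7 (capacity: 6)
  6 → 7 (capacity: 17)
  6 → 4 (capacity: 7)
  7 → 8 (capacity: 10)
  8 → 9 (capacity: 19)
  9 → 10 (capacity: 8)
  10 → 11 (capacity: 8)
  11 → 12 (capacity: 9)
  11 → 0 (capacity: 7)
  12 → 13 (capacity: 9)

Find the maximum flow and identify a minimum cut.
Max flow = 9, Min cut edges: (12,13)

Maximum flow: 9
Minimum cut: (12,13)
Partition: S = [0, 1, 2, 3, 4, 5, 6, 7, 8, 9, 10, 11, 12], T = [13]

Max-flow min-cut theorem verified: both equal 9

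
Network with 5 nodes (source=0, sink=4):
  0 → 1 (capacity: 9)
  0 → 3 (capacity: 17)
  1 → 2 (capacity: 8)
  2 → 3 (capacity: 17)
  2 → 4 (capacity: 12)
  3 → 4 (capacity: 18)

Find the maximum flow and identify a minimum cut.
Max flow = 25, Min cut edges: (0,3), (1,2)

Maximum flow: 25
Minimum cut: (0,3), (1,2)
Partition: S = [0, 1], T = [2, 3, 4]

Max-flow min-cut theorem verified: both equal 25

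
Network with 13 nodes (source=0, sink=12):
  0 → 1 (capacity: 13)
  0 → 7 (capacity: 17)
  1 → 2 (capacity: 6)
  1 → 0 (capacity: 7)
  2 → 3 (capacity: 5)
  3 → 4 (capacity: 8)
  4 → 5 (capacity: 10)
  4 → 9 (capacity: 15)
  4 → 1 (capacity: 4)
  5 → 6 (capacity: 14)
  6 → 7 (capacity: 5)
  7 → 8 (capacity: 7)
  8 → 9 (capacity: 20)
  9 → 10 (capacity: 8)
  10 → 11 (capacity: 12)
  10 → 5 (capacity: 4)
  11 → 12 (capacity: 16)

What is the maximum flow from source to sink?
Maximum flow = 8

Max flow: 8

Flow assignment:
  0 → 1: 1/13
  0 → 7: 7/17
  1 → 2: 5/6
  2 → 3: 5/5
  3 → 4: 5/8
  4 → 9: 1/15
  4 → 1: 4/4
  7 → 8: 7/7
  8 → 9: 7/20
  9 → 10: 8/8
  10 → 11: 8/12
  11 → 12: 8/16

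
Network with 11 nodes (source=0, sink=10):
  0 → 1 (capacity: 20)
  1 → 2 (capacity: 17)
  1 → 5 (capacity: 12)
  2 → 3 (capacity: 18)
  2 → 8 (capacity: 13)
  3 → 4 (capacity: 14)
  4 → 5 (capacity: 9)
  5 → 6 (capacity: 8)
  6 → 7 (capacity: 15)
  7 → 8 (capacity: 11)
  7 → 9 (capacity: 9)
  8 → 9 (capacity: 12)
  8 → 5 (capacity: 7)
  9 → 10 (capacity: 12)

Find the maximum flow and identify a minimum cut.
Max flow = 12, Min cut edges: (9,10)

Maximum flow: 12
Minimum cut: (9,10)
Partition: S = [0, 1, 2, 3, 4, 5, 6, 7, 8, 9], T = [10]

Max-flow min-cut theorem verified: both equal 12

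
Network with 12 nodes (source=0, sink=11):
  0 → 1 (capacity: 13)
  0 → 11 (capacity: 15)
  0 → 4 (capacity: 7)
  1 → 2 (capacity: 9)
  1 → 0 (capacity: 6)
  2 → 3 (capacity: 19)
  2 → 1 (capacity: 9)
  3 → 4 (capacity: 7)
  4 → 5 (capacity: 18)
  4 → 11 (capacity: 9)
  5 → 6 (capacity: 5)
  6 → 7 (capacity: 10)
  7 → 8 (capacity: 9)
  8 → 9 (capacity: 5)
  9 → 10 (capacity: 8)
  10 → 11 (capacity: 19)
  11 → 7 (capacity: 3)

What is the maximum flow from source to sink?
Maximum flow = 29

Max flow: 29

Flow assignment:
  0 → 1: 7/13
  0 → 11: 15/15
  0 → 4: 7/7
  1 → 2: 7/9
  2 → 3: 7/19
  3 → 4: 7/7
  4 → 5: 5/18
  4 → 11: 9/9
  5 → 6: 5/5
  6 → 7: 5/10
  7 → 8: 5/9
  8 → 9: 5/5
  9 → 10: 5/8
  10 → 11: 5/19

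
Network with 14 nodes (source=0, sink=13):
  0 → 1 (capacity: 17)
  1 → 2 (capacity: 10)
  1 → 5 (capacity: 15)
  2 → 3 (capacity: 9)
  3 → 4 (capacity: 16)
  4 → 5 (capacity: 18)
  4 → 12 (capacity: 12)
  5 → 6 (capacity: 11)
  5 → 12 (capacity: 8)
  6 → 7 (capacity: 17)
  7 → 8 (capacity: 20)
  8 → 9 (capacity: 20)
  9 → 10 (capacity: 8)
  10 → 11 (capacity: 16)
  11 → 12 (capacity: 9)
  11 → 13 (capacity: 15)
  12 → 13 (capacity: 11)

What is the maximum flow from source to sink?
Maximum flow = 17

Max flow: 17

Flow assignment:
  0 → 1: 17/17
  1 → 2: 3/10
  1 → 5: 14/15
  2 → 3: 3/9
  3 → 4: 3/16
  4 → 12: 3/12
  5 → 6: 6/11
  5 → 12: 8/8
  6 → 7: 6/17
  7 → 8: 6/20
  8 → 9: 6/20
  9 → 10: 6/8
  10 → 11: 6/16
  11 → 13: 6/15
  12 → 13: 11/11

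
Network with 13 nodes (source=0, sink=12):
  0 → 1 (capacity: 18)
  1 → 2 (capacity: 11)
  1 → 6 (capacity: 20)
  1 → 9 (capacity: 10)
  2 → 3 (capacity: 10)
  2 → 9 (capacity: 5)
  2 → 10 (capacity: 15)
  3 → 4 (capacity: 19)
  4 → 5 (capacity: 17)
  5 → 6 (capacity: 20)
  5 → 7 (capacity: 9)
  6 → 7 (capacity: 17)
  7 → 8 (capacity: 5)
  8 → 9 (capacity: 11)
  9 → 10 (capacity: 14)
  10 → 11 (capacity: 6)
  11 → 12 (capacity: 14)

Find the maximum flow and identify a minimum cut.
Max flow = 6, Min cut edges: (10,11)

Maximum flow: 6
Minimum cut: (10,11)
Partition: S = [0, 1, 2, 3, 4, 5, 6, 7, 8, 9, 10], T = [11, 12]

Max-flow min-cut theorem verified: both equal 6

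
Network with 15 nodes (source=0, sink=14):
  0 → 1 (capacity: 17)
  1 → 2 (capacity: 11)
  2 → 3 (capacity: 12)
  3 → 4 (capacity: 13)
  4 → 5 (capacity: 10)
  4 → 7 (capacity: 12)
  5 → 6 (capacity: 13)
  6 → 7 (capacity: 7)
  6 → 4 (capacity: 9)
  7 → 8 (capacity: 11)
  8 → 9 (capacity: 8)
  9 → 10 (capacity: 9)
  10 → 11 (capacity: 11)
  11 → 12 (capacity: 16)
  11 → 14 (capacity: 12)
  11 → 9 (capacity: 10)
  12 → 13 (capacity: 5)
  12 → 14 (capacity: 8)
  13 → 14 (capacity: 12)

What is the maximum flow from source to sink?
Maximum flow = 8

Max flow: 8

Flow assignment:
  0 → 1: 8/17
  1 → 2: 8/11
  2 → 3: 8/12
  3 → 4: 8/13
  4 → 7: 8/12
  7 → 8: 8/11
  8 → 9: 8/8
  9 → 10: 8/9
  10 → 11: 8/11
  11 → 14: 8/12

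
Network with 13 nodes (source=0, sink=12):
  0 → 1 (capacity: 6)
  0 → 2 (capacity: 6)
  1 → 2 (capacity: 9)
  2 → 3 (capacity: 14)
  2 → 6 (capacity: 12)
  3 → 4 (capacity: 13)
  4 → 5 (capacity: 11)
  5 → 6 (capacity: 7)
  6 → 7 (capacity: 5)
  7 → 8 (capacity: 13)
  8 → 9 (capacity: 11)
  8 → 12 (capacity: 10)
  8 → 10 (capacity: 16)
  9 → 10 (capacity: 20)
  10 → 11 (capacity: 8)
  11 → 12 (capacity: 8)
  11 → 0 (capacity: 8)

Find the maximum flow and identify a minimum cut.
Max flow = 5, Min cut edges: (6,7)

Maximum flow: 5
Minimum cut: (6,7)
Partition: S = [0, 1, 2, 3, 4, 5, 6], T = [7, 8, 9, 10, 11, 12]

Max-flow min-cut theorem verified: both equal 5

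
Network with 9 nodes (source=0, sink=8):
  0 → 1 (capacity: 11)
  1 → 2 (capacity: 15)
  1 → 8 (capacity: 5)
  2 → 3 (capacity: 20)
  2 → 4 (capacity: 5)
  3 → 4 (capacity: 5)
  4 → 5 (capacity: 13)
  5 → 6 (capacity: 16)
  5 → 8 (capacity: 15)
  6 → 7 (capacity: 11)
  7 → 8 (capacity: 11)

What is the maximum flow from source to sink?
Maximum flow = 11

Max flow: 11

Flow assignment:
  0 → 1: 11/11
  1 → 2: 6/15
  1 → 8: 5/5
  2 → 3: 1/20
  2 → 4: 5/5
  3 → 4: 1/5
  4 → 5: 6/13
  5 → 8: 6/15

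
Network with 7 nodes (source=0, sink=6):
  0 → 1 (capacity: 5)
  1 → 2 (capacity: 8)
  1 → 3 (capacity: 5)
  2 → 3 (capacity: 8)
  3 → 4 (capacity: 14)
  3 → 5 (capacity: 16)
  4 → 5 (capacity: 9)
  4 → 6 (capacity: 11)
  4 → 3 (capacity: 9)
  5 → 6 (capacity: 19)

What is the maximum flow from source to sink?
Maximum flow = 5

Max flow: 5

Flow assignment:
  0 → 1: 5/5
  1 → 3: 5/5
  3 → 4: 5/14
  4 → 6: 5/11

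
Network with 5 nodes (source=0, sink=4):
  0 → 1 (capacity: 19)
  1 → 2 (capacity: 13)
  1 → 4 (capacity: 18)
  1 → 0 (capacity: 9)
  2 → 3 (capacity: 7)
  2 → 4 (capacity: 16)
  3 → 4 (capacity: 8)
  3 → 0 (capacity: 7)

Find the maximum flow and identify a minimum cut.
Max flow = 19, Min cut edges: (0,1)

Maximum flow: 19
Minimum cut: (0,1)
Partition: S = [0], T = [1, 2, 3, 4]

Max-flow min-cut theorem verified: both equal 19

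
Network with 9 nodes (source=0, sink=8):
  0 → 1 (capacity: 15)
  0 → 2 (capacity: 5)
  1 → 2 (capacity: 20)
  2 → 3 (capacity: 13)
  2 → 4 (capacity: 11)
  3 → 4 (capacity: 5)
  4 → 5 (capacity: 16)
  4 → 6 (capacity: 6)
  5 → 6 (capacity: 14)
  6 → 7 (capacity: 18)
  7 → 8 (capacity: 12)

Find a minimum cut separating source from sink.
Min cut value = 12, edges: (7,8)

Min cut value: 12
Partition: S = [0, 1, 2, 3, 4, 5, 6, 7], T = [8]
Cut edges: (7,8)

By max-flow min-cut theorem, max flow = min cut = 12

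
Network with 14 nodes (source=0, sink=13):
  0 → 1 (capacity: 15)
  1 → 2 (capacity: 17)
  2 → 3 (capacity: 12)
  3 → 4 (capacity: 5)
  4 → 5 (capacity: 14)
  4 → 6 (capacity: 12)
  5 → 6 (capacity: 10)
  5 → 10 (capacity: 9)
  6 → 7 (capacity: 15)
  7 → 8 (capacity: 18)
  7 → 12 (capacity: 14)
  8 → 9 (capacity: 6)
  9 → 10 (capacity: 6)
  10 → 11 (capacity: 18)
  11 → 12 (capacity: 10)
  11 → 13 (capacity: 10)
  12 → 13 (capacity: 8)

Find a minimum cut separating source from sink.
Min cut value = 5, edges: (3,4)

Min cut value: 5
Partition: S = [0, 1, 2, 3], T = [4, 5, 6, 7, 8, 9, 10, 11, 12, 13]
Cut edges: (3,4)

By max-flow min-cut theorem, max flow = min cut = 5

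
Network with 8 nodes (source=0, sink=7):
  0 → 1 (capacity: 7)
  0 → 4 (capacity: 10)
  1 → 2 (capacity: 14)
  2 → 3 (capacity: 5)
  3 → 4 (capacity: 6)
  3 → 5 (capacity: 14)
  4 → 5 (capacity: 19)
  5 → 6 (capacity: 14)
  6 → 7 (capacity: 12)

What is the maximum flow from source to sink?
Maximum flow = 12

Max flow: 12

Flow assignment:
  0 → 1: 5/7
  0 → 4: 7/10
  1 → 2: 5/14
  2 → 3: 5/5
  3 → 4: 1/6
  3 → 5: 4/14
  4 → 5: 8/19
  5 → 6: 12/14
  6 → 7: 12/12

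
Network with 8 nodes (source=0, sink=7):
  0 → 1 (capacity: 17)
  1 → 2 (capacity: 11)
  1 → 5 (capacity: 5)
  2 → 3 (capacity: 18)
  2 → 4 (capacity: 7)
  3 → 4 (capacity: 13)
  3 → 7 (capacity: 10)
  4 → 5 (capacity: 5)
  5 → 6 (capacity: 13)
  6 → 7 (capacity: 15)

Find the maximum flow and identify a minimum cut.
Max flow = 16, Min cut edges: (1,2), (1,5)

Maximum flow: 16
Minimum cut: (1,2), (1,5)
Partition: S = [0, 1], T = [2, 3, 4, 5, 6, 7]

Max-flow min-cut theorem verified: both equal 16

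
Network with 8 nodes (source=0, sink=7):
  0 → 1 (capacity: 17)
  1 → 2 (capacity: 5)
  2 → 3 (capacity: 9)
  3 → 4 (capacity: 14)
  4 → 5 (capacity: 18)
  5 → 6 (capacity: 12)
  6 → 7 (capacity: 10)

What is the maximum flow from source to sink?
Maximum flow = 5

Max flow: 5

Flow assignment:
  0 → 1: 5/17
  1 → 2: 5/5
  2 → 3: 5/9
  3 → 4: 5/14
  4 → 5: 5/18
  5 → 6: 5/12
  6 → 7: 5/10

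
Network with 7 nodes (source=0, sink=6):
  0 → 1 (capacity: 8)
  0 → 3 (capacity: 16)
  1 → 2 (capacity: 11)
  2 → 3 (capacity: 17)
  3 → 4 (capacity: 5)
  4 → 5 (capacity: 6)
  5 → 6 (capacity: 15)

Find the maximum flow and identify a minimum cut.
Max flow = 5, Min cut edges: (3,4)

Maximum flow: 5
Minimum cut: (3,4)
Partition: S = [0, 1, 2, 3], T = [4, 5, 6]

Max-flow min-cut theorem verified: both equal 5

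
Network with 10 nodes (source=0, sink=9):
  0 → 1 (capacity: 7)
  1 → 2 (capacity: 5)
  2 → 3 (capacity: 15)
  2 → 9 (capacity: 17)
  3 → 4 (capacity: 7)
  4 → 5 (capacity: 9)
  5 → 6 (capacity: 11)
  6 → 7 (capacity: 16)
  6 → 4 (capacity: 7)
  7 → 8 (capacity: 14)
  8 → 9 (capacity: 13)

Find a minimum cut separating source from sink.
Min cut value = 5, edges: (1,2)

Min cut value: 5
Partition: S = [0, 1], T = [2, 3, 4, 5, 6, 7, 8, 9]
Cut edges: (1,2)

By max-flow min-cut theorem, max flow = min cut = 5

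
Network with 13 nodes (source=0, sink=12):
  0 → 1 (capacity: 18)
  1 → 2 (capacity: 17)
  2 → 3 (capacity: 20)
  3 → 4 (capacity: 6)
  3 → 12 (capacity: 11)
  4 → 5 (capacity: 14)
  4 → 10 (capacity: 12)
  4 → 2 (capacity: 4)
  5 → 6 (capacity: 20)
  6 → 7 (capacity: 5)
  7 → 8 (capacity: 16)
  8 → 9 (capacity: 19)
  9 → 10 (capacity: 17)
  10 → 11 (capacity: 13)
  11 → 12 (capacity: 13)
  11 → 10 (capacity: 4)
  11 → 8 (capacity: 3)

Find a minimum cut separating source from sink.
Min cut value = 17, edges: (3,4), (3,12)

Min cut value: 17
Partition: S = [0, 1, 2, 3], T = [4, 5, 6, 7, 8, 9, 10, 11, 12]
Cut edges: (3,4), (3,12)

By max-flow min-cut theorem, max flow = min cut = 17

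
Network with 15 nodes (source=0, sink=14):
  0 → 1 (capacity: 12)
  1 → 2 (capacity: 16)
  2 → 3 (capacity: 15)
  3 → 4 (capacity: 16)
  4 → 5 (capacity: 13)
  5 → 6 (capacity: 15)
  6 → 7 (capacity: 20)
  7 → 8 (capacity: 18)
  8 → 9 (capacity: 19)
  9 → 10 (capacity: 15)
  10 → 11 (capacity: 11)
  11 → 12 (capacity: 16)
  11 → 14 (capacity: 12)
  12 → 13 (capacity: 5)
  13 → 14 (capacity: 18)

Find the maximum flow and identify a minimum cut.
Max flow = 11, Min cut edges: (10,11)

Maximum flow: 11
Minimum cut: (10,11)
Partition: S = [0, 1, 2, 3, 4, 5, 6, 7, 8, 9, 10], T = [11, 12, 13, 14]

Max-flow min-cut theorem verified: both equal 11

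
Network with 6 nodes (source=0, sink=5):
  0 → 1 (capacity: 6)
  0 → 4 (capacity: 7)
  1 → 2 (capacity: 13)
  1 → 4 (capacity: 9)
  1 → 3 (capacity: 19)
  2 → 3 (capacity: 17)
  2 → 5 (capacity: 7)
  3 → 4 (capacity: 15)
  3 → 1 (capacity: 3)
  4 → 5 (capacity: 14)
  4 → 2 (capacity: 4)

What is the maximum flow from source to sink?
Maximum flow = 13

Max flow: 13

Flow assignment:
  0 → 1: 6/6
  0 → 4: 7/7
  1 → 2: 6/13
  2 → 5: 6/7
  4 → 5: 7/14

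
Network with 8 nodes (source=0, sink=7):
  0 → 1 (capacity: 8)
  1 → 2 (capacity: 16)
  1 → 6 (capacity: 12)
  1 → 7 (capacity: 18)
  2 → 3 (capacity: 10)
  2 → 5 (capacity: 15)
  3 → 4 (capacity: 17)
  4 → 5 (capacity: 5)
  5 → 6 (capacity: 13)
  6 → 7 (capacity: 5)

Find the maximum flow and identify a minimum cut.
Max flow = 8, Min cut edges: (0,1)

Maximum flow: 8
Minimum cut: (0,1)
Partition: S = [0], T = [1, 2, 3, 4, 5, 6, 7]

Max-flow min-cut theorem verified: both equal 8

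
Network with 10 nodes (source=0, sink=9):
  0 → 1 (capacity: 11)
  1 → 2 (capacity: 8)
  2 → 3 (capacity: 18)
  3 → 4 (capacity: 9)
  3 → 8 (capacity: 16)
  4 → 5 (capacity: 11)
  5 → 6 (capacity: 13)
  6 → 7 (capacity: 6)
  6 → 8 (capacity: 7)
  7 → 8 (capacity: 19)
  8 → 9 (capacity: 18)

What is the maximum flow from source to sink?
Maximum flow = 8

Max flow: 8

Flow assignment:
  0 → 1: 8/11
  1 → 2: 8/8
  2 → 3: 8/18
  3 → 8: 8/16
  8 → 9: 8/18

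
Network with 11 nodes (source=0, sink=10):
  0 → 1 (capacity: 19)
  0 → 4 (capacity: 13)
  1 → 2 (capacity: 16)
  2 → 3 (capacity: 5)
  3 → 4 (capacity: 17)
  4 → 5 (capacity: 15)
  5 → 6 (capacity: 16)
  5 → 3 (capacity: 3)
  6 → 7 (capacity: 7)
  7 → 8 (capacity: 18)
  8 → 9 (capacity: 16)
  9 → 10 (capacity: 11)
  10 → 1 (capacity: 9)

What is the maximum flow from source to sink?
Maximum flow = 7

Max flow: 7

Flow assignment:
  0 → 1: 5/19
  0 → 4: 2/13
  1 → 2: 5/16
  2 → 3: 5/5
  3 → 4: 5/17
  4 → 5: 7/15
  5 → 6: 7/16
  6 → 7: 7/7
  7 → 8: 7/18
  8 → 9: 7/16
  9 → 10: 7/11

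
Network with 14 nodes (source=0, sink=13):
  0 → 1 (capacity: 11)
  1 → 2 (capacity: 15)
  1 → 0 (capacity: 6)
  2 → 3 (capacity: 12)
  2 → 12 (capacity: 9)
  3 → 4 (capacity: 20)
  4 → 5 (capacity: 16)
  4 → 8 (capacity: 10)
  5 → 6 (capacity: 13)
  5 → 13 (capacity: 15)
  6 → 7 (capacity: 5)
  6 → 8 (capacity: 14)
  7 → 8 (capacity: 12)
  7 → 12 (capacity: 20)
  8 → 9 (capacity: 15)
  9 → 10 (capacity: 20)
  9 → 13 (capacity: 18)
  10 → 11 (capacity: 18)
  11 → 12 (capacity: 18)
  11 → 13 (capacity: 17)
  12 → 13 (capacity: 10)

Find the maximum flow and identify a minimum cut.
Max flow = 11, Min cut edges: (0,1)

Maximum flow: 11
Minimum cut: (0,1)
Partition: S = [0], T = [1, 2, 3, 4, 5, 6, 7, 8, 9, 10, 11, 12, 13]

Max-flow min-cut theorem verified: both equal 11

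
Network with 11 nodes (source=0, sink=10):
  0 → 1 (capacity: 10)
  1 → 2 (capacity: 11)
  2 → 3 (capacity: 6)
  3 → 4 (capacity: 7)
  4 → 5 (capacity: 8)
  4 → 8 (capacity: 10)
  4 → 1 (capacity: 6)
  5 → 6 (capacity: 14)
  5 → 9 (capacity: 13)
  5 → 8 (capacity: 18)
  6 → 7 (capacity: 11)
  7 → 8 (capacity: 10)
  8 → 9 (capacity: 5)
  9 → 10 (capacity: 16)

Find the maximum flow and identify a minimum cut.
Max flow = 6, Min cut edges: (2,3)

Maximum flow: 6
Minimum cut: (2,3)
Partition: S = [0, 1, 2], T = [3, 4, 5, 6, 7, 8, 9, 10]

Max-flow min-cut theorem verified: both equal 6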